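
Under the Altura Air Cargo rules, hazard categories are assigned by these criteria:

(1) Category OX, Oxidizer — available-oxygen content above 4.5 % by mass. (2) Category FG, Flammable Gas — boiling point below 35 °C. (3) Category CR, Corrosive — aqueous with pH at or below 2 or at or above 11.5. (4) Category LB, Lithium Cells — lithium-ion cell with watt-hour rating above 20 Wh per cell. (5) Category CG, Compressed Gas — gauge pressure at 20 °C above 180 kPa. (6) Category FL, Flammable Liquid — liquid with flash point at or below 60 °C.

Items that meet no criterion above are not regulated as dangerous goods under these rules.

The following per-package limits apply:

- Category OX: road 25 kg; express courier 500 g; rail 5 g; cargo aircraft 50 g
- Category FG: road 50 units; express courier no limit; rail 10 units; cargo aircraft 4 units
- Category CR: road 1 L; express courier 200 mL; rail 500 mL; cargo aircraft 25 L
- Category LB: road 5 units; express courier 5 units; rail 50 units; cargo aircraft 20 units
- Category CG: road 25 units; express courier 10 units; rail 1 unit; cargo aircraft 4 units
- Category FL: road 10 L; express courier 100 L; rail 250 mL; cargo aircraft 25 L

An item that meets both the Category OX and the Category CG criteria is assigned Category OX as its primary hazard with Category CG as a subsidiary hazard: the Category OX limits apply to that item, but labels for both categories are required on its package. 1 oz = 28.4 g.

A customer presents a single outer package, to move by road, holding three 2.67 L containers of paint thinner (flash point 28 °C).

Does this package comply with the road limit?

With flash point 28 °C (≤ 60 °C), the paint thinner falls in Category FL.
Category FL quantity: three 2.67 L containers = 8.01 L.
8.01 L ≤ 10 L (road limit, Category FL) — within limit.

Yes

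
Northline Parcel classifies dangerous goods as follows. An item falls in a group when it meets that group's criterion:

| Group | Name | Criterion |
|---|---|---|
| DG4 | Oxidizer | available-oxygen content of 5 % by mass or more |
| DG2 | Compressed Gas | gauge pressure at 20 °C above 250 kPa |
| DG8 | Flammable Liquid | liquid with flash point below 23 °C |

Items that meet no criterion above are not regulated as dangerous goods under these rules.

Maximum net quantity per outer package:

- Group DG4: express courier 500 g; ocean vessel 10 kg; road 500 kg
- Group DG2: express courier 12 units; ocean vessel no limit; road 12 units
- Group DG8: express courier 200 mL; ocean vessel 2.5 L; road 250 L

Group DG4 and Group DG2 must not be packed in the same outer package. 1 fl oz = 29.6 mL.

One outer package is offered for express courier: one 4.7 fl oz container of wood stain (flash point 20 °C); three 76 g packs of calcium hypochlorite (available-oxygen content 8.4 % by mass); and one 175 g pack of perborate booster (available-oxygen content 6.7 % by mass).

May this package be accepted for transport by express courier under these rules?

Flash point 20 °C meets the Group DG8 criterion (Flammable Liquid), so the wood stain is Group DG8.
With available-oxygen content 8.4 % by mass (≥ 5 % by mass), the calcium hypochlorite falls in Group DG4.
Perborate booster: available-oxygen content 6.7 % by mass ≥ 5 % by mass → Group DG4 (Oxidizer).
Group DG4 net quantity: (three 76 g packs = 228 g) + 175 g = 403 g.
That is within the Group DG4 express courier limit of 500 g.
Group DG8 quantity: one 4.7 fl oz container = 139.12 mL.
139.12 mL is within the express courier limit of 200 mL for Group DG8.
The segregation rule (Group DG4 with Group DG2) does not apply to Group DG4 with Group DG8.
Every hazard group is within its express courier limit and no segregation rule is violated.

Yes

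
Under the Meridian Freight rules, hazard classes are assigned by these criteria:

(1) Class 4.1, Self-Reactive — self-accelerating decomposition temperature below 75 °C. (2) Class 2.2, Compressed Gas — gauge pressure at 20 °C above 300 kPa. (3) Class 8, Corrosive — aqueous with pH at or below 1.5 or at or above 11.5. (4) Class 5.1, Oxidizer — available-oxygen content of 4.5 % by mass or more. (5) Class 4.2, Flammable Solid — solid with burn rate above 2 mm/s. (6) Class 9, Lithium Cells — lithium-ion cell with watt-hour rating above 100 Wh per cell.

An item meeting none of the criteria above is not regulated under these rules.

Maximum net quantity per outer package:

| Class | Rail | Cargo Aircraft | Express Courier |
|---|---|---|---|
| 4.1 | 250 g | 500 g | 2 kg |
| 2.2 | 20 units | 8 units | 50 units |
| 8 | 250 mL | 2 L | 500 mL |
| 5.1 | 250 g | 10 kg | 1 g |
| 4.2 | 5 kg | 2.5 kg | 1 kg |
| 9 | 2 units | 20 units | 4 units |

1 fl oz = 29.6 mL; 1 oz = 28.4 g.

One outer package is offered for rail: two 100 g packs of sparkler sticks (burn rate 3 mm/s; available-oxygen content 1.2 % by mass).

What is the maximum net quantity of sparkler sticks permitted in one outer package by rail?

Burn rate 3 mm/s meets the Class 4.2 criterion (Flammable Solid), so the sparkler sticks are Class 4.2.
The rail limit for Class 4.2 is 5 kg.

5 kg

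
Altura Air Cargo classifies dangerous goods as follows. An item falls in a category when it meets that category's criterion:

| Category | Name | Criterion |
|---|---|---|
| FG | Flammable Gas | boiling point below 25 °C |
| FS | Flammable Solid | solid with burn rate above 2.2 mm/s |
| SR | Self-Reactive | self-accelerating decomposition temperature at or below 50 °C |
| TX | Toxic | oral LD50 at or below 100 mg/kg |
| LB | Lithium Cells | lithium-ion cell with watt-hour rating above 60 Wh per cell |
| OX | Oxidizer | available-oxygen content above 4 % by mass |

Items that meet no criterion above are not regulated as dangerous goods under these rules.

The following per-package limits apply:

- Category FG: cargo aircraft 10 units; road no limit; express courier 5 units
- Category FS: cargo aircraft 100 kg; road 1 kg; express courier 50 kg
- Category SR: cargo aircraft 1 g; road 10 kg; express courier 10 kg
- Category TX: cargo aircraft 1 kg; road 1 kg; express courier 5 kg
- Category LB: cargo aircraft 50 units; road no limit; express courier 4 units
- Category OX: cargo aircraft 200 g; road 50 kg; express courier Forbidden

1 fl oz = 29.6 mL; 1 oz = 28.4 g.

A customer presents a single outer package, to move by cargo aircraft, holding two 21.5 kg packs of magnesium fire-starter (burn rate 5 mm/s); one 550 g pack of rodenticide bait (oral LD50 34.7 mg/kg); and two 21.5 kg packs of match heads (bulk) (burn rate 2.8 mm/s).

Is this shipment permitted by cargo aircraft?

Burn rate 5 mm/s meets the Category FS criterion (Flammable Solid), so the magnesium fire-starter is Category FS.
Oral LD50 34.7 mg/kg meets the Category TX criterion (Toxic), so the rodenticide bait is Category TX.
Match heads (bulk): burn rate 2.8 mm/s > 2.2 mm/s → Category FS (Flammable Solid).
Total Category FS: (two 21.5 kg packs = 43 kg) + (two 21.5 kg packs = 43 kg) = 86 kg.
That is within the Category FS cargo aircraft limit of 100 kg.
Category TX quantity: 550 g.
That is within the Category TX cargo aircraft limit of 1 kg.
Every hazard category is within its cargo aircraft limit and no segregation rule is violated.

Yes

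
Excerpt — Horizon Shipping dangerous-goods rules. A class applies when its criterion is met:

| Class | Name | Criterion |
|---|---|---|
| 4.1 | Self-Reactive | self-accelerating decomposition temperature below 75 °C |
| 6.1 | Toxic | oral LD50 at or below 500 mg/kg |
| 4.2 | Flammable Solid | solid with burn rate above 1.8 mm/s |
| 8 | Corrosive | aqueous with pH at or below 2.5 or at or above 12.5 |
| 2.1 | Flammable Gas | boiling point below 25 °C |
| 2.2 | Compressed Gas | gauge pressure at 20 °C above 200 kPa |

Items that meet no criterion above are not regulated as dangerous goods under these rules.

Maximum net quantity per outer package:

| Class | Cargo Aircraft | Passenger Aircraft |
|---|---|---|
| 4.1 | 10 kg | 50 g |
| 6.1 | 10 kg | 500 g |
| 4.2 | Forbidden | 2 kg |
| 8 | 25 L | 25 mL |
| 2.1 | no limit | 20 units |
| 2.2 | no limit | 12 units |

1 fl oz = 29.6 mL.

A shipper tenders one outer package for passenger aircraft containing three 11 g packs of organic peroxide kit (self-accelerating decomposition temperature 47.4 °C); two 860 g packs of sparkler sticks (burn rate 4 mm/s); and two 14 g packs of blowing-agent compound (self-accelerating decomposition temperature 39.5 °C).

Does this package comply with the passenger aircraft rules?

No

With self-accelerating decomposition temperature 47.4 °C (< 75 °C), the organic peroxide kit falls in Class 4.1.
The sparkler sticks have burn rate 4 mm/s, which is > 1.8 mm/s, so they are Class 4.2 (Flammable Solid).
Blowing-agent compound: self-accelerating decomposition temperature 39.5 °C < 75 °C → Class 4.1 (Self-Reactive).
Class 4.1 net quantity: (three 11 g packs = 33 g) + (two 14 g packs = 28 g) = 61 g.
61 g exceeds the passenger aircraft limit of 50 g for Class 4.1.
Class 4.2 quantity: two 860 g packs = 1.72 kg.
That is within the Class 4.2 passenger aircraft limit of 2 kg.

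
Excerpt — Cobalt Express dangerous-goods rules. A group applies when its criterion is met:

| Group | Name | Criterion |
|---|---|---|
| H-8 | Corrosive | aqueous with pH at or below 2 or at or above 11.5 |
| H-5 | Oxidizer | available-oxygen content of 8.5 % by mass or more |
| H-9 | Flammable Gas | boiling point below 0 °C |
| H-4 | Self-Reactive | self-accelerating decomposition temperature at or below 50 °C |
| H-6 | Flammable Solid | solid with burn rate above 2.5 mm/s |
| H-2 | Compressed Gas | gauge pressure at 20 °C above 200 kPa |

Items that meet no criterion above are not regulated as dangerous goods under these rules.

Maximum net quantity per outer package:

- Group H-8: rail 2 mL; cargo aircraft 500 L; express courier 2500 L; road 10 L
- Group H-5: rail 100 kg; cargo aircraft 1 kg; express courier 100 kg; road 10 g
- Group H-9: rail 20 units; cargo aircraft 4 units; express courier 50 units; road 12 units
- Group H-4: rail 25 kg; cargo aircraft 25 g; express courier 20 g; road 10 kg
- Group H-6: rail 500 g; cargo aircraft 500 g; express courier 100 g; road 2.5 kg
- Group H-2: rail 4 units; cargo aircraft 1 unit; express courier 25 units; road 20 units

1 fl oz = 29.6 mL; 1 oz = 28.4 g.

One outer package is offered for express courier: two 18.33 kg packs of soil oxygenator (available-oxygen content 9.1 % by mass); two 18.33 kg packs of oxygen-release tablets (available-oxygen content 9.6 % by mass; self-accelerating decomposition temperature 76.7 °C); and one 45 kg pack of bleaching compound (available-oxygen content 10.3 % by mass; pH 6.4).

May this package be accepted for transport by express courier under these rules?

Available-oxygen content 9.1 % by mass meets the Group H-5 criterion (Oxidizer), so the soil oxygenator is Group H-5.
The oxygen-release tablets have available-oxygen content 9.6 % by mass, which is ≥ 8.5 % by mass, so they are Group H-5 (Oxidizer).
The bleaching compound has available-oxygen content 10.3 % by mass, which is ≥ 8.5 % by mass, so it is Group H-5 (Oxidizer).
Group H-5 net quantity: (two 18.33 kg packs = 36.66 kg) + (two 18.33 kg packs = 36.66 kg) + 45 kg = 118.32 kg.
That exceeds the Group H-5 express courier limit of 100 kg.

No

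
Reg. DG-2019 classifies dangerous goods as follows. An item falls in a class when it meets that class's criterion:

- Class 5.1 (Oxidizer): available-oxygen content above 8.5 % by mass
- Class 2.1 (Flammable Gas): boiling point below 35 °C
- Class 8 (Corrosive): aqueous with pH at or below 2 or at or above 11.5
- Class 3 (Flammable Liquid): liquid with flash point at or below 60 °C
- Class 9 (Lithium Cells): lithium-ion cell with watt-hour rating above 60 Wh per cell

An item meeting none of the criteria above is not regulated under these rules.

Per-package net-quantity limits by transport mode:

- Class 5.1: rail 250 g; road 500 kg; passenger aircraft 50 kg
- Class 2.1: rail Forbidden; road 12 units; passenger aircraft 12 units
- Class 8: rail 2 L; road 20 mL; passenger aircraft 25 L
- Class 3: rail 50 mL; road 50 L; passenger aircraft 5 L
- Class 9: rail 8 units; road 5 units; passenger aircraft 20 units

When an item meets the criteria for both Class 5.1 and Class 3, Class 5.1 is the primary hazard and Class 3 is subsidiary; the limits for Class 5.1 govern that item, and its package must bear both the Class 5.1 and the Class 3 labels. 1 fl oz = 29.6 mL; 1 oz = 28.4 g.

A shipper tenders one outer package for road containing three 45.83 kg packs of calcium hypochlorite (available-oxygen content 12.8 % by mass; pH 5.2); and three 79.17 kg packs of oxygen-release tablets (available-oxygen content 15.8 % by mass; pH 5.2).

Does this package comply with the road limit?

Yes

The calcium hypochlorite has available-oxygen content 12.8 % by mass, which is > 8.5 % by mass, so it is Class 5.1 (Oxidizer).
Oxygen-release tablets: available-oxygen content 15.8 % by mass > 8.5 % by mass → Class 5.1 (Oxidizer).
Class 5.1 net quantity: (three 45.83 kg packs = 137.49 kg) + (three 79.17 kg packs = 237.51 kg) = 375 kg.
375 kg is within the road limit of 500 kg for Class 5.1.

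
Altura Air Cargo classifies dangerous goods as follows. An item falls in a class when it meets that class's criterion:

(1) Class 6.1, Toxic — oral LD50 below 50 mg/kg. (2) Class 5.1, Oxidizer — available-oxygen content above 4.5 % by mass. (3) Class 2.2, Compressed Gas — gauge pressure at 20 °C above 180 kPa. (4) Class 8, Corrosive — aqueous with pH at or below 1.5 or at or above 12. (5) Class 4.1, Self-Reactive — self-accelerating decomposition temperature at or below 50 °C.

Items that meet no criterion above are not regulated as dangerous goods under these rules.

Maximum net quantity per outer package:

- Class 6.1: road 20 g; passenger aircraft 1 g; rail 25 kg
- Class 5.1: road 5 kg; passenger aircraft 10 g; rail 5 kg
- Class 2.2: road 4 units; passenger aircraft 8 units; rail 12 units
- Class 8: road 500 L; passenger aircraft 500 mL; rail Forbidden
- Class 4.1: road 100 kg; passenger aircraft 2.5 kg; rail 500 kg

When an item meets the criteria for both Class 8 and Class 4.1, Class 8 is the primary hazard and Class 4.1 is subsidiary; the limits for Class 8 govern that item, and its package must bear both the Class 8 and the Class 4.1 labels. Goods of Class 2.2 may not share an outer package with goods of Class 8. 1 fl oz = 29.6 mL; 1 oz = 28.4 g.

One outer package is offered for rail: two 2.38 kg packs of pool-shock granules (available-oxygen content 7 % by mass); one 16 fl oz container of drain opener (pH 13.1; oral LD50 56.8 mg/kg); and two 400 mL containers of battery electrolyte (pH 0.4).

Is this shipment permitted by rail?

The pool-shock granules have available-oxygen content 7 % by mass, which is > 4.5 % by mass, so they are Class 5.1 (Oxidizer).
pH 13.1 meets the Class 8 criterion (Corrosive), so the drain opener is Class 8.
With pH 0.4 (≤ 1.5), the battery electrolyte falls in Class 8.
Class 8 net quantity: (one 16 fl oz container = 473.6 mL) + (two 400 mL containers = 800 mL) = 1273.6 mL.
By rail, Class 8 is Forbidden regardless of quantity.
Class 5.1 quantity: two 2.38 kg packs = 4.76 kg.
That is within the Class 5.1 rail limit of 5 kg.
The segregation rule (Class 2.2 with Class 8) does not apply to Class 8 with Class 5.1.

No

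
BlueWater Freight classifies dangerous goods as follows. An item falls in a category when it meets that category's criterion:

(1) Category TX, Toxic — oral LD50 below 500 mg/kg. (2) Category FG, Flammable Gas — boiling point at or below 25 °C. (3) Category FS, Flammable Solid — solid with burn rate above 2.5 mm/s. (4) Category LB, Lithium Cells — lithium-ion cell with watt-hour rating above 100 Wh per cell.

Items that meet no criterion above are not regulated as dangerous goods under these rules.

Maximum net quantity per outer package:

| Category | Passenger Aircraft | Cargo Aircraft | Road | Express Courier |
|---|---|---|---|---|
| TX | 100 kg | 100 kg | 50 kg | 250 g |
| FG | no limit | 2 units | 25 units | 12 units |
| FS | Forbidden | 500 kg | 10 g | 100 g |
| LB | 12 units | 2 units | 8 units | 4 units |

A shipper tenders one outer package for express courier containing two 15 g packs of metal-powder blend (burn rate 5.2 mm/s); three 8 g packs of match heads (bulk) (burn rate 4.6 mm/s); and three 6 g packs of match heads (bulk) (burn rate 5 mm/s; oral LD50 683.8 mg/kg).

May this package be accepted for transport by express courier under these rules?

Yes

Burn rate 5.2 mm/s meets the Category FS criterion (Flammable Solid), so the metal-powder blend is Category FS.
With burn rate 4.6 mm/s (> 2.5 mm/s), the match heads (bulk) fall in Category FS.
The match heads (bulk) have burn rate 5 mm/s, which is > 2.5 mm/s, so they are Category FS (Flammable Solid).
Category FS net quantity: (two 15 g packs = 30 g) + (three 8 g packs = 24 g) + (three 6 g packs = 18 g) = 72 g.
That is within the Category FS express courier limit of 100 g.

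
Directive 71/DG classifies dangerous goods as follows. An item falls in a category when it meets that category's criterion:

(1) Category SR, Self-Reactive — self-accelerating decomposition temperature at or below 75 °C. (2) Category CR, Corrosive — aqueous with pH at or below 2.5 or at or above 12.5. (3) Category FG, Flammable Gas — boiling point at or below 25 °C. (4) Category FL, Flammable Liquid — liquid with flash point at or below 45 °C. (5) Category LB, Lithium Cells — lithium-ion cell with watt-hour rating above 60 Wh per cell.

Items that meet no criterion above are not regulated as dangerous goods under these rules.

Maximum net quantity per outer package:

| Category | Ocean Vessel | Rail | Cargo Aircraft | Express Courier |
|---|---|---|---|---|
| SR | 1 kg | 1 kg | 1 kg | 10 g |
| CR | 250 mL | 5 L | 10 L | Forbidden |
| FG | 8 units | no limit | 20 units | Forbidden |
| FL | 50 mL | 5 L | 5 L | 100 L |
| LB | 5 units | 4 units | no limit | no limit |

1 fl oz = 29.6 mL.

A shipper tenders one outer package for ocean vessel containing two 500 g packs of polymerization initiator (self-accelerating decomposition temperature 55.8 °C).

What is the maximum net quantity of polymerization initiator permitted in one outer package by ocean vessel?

1 kg

With self-accelerating decomposition temperature 55.8 °C (≤ 75 °C), the polymerization initiator falls in Category SR.
The ocean vessel limit for Category SR is 1 kg.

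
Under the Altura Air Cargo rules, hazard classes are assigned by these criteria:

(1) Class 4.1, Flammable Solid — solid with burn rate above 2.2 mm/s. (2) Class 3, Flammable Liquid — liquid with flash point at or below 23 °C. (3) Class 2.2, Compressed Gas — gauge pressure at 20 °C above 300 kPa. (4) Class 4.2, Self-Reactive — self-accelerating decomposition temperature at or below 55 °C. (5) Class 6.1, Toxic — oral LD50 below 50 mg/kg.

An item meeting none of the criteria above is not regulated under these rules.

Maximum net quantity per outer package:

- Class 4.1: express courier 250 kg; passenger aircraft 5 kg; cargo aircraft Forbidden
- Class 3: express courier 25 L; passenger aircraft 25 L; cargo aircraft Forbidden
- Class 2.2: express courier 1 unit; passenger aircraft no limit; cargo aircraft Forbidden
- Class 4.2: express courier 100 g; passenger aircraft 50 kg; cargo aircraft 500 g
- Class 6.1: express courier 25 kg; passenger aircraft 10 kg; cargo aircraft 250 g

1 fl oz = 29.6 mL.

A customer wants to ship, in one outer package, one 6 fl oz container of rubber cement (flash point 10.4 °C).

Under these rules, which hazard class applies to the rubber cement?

With flash point 10.4 °C (≤ 23 °C), the rubber cement falls in Class 3.

Class 3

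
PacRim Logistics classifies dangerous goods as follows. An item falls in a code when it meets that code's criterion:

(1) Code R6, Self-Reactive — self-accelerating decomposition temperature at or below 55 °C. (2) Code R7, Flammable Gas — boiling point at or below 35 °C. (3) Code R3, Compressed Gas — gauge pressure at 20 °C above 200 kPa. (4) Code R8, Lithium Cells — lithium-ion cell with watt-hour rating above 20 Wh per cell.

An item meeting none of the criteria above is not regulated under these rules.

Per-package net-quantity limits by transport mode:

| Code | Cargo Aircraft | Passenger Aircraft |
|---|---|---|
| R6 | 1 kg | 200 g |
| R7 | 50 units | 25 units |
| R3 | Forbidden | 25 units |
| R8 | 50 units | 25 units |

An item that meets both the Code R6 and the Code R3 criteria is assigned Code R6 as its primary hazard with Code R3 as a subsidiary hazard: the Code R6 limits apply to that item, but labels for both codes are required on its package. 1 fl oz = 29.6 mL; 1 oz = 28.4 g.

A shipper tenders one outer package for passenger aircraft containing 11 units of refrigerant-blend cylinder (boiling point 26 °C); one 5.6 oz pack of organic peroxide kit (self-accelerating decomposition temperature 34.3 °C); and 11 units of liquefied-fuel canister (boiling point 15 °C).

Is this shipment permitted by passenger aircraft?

Yes

The refrigerant-blend cylinder has boiling point 26 °C, which is ≤ 35 °C, so it is Code R7 (Flammable Gas).
With self-accelerating decomposition temperature 34.3 °C (≤ 55 °C), the organic peroxide kit falls in Code R6.
With boiling point 15 °C (≤ 35 °C), the liquefied-fuel canister falls in Code R7.
Code R6 quantity: one 5.6 oz pack = 159.04 g.
159.04 g ≤ 200 g (passenger aircraft limit, Code R6) — within limit.
Code R7 net quantity: 11 units + 11 units = 22 units.
That is within the Code R7 passenger aircraft limit of 25 units.
Every hazard code is within its passenger aircraft limit and no segregation rule is violated.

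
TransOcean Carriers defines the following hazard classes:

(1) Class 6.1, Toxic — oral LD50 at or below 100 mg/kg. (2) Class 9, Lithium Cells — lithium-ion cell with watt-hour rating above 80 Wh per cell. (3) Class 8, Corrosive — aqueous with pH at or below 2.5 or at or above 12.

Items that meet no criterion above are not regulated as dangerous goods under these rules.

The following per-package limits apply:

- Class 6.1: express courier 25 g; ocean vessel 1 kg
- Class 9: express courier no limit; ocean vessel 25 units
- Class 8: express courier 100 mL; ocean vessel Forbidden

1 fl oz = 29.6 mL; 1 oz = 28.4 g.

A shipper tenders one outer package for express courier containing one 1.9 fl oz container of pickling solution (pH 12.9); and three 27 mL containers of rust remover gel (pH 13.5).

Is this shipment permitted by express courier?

Pickling solution: pH 12.9 ≥ 12 → Class 8 (Corrosive).
The rust remover gel has pH 13.5, which is ≥ 12, so it is Class 8 (Corrosive).
Total Class 8: (one 1.9 fl oz container = 56.24 mL) + (three 27 mL containers = 81 mL) = 137.24 mL.
137.24 mL exceeds the express courier limit of 100 mL for Class 8.

No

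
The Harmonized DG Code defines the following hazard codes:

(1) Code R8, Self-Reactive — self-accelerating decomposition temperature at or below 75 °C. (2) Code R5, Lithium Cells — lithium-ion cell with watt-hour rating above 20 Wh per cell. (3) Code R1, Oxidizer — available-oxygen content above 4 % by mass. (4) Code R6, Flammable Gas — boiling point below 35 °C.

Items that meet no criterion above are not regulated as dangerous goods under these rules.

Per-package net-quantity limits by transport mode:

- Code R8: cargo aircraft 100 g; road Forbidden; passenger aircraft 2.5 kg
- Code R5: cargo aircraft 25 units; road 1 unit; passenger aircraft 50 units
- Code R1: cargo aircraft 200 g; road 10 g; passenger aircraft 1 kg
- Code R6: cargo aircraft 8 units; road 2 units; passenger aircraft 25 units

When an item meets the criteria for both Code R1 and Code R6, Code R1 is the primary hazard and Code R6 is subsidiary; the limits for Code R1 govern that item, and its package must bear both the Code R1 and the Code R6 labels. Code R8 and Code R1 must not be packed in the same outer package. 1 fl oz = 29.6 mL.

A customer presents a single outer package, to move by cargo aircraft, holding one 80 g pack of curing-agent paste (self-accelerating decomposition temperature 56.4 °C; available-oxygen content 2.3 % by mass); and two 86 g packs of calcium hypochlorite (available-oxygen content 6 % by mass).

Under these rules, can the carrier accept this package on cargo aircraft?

No

Curing-agent paste: self-accelerating decomposition temperature 56.4 °C ≤ 75 °C → Code R8 (Self-Reactive).
With available-oxygen content 6 % by mass (> 4 % by mass), the calcium hypochlorite falls in Code R1.
Code R8 quantity: 80 g.
80 g is within the cargo aircraft limit of 100 g for Code R8.
Code R1 quantity: two 86 g packs = 172 g.
172 g ≤ 200 g (cargo aircraft limit, Code R1) — within limit.
Code R8 and Code R1 may not share an outer package.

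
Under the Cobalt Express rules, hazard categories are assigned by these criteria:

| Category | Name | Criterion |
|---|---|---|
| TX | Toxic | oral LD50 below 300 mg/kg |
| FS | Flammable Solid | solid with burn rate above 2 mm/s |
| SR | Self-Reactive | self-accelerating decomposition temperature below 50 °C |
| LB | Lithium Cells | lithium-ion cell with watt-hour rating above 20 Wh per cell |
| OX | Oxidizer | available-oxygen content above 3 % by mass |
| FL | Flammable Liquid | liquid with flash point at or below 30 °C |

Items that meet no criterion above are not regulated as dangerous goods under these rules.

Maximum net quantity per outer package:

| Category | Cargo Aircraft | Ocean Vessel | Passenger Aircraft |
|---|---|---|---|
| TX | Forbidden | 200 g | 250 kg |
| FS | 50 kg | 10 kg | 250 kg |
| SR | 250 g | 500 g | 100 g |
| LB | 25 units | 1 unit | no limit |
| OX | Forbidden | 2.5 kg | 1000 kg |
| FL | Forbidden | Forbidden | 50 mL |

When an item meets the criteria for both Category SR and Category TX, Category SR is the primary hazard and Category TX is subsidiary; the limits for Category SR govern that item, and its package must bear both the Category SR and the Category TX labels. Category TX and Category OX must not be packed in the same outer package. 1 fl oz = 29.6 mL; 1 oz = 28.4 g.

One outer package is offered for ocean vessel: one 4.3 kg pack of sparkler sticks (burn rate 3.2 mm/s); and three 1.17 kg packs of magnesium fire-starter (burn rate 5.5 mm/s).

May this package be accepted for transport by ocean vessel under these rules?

Burn rate 3.2 mm/s meets the Category FS criterion (Flammable Solid), so the sparkler sticks are Category FS.
Magnesium fire-starter: burn rate 5.5 mm/s > 2 mm/s → Category FS (Flammable Solid).
Category FS net quantity: 4.3 kg + (three 1.17 kg packs = 3.51 kg) = 7.81 kg.
That is within the Category FS ocean vessel limit of 10 kg.

Yes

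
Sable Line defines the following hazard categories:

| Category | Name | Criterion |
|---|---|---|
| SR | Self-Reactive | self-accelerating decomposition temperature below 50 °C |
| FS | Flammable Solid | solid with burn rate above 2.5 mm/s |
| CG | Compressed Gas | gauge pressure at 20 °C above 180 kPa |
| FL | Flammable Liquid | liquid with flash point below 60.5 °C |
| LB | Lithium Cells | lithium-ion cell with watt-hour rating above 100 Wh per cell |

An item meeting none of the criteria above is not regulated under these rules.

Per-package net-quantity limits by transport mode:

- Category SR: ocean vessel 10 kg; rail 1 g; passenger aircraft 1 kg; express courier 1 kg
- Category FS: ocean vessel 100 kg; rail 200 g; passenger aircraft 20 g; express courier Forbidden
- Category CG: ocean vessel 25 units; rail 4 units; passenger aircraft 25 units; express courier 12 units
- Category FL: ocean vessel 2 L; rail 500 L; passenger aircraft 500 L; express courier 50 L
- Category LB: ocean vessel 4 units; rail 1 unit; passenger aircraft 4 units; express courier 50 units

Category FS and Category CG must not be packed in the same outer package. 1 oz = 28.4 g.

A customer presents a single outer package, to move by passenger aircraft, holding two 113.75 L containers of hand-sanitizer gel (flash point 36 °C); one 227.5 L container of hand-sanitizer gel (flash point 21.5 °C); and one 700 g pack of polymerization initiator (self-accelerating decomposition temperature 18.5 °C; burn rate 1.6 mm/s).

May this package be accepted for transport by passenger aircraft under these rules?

With flash point 36 °C (< 60.5 °C), the hand-sanitizer gel falls in Category FL.
With flash point 21.5 °C (< 60.5 °C), the hand-sanitizer gel falls in Category FL.
Self-accelerating decomposition temperature 18.5 °C meets the Category SR criterion (Self-Reactive), so the polymerization initiator is Category SR.
Category FL net quantity: (two 113.75 L containers = 227.5 L) + 227.5 L = 455 L.
That is within the Category FL passenger aircraft limit of 500 L.
Category SR quantity: 700 g.
700 g ≤ 1 kg (passenger aircraft limit, Category SR) — within limit.
The segregation rule (Category FS with Category CG) does not apply to Category FL with Category SR.
Every hazard category is within its passenger aircraft limit and no segregation rule is violated.

Yes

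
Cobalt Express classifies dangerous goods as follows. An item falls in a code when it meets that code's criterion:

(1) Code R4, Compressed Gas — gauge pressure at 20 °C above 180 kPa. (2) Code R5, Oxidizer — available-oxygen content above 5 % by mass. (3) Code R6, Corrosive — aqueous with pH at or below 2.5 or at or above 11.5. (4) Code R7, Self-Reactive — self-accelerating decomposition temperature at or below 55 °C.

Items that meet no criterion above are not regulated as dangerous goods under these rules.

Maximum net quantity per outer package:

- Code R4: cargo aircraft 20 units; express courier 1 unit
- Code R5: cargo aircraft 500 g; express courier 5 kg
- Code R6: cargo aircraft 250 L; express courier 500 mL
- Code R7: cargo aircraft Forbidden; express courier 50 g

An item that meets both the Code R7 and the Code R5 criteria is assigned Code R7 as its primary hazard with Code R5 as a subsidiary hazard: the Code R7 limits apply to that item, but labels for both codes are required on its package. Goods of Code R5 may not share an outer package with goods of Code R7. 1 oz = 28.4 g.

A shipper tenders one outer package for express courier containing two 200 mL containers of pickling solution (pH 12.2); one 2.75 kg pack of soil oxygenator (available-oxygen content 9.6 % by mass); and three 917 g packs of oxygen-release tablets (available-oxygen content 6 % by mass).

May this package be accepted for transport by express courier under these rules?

pH 12.2 meets the Code R6 criterion (Corrosive), so the pickling solution is Code R6.
Soil oxygenator: available-oxygen content 9.6 % by mass > 5 % by mass → Code R5 (Oxidizer).
The oxygen-release tablets have available-oxygen content 6 % by mass, which is > 5 % by mass, so they are Code R5 (Oxidizer).
Code R5 net quantity: 2.75 kg + (three 917 g packs = 2.751 kg) = 5.501 kg.
5.501 kg exceeds the express courier limit of 5 kg for Code R5.
Code R6 quantity: two 200 mL containers = 400 mL.
That is within the Code R6 express courier limit of 500 mL.
The segregation rule (Code R5 with Code R7) does not apply to Code R5 with Code R6.

No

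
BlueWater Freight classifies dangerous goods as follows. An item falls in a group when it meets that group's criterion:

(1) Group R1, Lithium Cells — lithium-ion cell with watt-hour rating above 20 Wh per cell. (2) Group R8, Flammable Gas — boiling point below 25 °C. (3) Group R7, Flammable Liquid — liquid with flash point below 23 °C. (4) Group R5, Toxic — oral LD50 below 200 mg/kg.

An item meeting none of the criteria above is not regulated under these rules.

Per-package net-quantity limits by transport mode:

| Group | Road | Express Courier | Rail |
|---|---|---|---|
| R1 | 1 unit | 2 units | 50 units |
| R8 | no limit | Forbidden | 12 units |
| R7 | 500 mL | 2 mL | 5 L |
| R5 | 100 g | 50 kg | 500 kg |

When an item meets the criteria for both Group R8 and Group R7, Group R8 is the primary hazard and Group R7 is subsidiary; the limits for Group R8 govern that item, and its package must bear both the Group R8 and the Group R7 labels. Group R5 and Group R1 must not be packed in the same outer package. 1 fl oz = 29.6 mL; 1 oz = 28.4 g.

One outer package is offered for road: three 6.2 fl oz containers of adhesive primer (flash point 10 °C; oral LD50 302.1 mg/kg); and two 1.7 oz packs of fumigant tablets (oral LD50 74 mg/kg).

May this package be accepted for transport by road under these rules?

Adhesive primer: flash point 10 °C < 23 °C → Group R7 (Flammable Liquid).
Oral LD50 74 mg/kg meets the Group R5 criterion (Toxic), so the fumigant tablets are Group R5.
Group R7 quantity: three 6.2 fl oz containers = 550.56 mL.
550.56 mL exceeds the road limit of 500 mL for Group R7.
Group R5 quantity: two 1.7 oz packs = 96.56 g.
96.56 g is within the road limit of 100 g for Group R5.
The segregation rule (Group R5 with Group R1) does not apply to Group R7 with Group R5.

No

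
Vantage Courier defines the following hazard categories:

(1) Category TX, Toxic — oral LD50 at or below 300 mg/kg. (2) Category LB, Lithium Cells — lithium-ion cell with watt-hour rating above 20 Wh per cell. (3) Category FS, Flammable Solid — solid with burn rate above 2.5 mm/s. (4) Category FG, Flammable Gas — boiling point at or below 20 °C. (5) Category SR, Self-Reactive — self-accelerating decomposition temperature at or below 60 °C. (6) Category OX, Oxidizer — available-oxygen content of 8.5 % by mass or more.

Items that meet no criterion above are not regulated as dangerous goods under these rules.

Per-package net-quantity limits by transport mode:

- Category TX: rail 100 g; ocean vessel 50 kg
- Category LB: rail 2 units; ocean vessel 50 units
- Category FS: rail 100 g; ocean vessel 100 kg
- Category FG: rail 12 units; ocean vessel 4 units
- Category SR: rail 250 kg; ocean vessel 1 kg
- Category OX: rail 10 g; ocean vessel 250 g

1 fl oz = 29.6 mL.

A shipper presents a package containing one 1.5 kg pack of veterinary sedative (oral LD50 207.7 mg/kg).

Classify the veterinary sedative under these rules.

Veterinary sedative: oral LD50 207.7 mg/kg ≤ 300 mg/kg → Category TX (Toxic).

Category TX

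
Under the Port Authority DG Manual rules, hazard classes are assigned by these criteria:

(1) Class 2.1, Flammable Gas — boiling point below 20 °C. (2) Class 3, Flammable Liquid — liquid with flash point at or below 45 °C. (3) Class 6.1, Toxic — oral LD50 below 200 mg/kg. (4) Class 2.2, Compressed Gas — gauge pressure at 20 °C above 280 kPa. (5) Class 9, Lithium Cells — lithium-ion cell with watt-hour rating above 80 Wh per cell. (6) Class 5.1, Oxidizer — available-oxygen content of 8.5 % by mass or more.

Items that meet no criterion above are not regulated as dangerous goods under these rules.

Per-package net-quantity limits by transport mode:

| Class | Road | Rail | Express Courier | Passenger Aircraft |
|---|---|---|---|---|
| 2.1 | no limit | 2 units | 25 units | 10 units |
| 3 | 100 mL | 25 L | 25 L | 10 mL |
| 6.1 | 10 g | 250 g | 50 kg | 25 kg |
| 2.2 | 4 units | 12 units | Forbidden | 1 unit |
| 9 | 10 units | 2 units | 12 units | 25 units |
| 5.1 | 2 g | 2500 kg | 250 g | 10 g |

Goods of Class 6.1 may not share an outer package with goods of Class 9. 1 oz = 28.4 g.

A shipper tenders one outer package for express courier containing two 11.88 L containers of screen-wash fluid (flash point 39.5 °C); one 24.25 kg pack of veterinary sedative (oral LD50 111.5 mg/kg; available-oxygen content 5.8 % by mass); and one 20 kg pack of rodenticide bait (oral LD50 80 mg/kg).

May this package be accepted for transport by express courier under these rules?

The screen-wash fluid has flash point 39.5 °C, which is ≤ 45 °C, so it is Class 3 (Flammable Liquid).
Veterinary sedative: oral LD50 111.5 mg/kg < 200 mg/kg → Class 6.1 (Toxic).
Oral LD50 80 mg/kg meets the Class 6.1 criterion (Toxic), so the rodenticide bait is Class 6.1.
Total Class 6.1: 24.25 kg + 20 kg = 44.25 kg.
44.25 kg ≤ 50 kg (express courier limit, Class 6.1) — within limit.
Class 3 quantity: two 11.88 L containers = 23.76 L.
23.76 L is within the express courier limit of 25 L for Class 3.
The segregation rule (Class 6.1 with Class 9) does not apply to Class 6.1 with Class 3.
Every hazard class is within its express courier limit and no segregation rule is violated.

Yes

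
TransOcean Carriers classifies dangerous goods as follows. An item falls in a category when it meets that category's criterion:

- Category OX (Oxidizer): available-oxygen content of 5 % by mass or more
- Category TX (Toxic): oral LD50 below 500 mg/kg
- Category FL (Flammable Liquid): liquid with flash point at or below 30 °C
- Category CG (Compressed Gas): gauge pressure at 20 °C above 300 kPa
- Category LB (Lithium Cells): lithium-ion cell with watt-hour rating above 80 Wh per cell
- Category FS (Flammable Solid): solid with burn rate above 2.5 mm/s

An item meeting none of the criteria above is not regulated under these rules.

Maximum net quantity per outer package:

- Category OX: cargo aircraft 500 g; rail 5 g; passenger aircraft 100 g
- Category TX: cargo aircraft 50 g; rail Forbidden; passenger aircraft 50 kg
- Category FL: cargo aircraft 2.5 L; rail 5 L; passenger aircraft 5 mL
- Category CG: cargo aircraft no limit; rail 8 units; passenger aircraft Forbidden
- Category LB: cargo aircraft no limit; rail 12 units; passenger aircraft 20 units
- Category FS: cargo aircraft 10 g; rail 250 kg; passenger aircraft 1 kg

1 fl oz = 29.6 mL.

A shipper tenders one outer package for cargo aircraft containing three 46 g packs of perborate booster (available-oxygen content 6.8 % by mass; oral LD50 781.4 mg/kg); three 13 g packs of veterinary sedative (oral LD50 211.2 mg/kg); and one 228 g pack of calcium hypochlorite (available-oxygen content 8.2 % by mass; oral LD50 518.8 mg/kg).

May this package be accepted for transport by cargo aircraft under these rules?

Yes

The perborate booster has available-oxygen content 6.8 % by mass, which is ≥ 5 % by mass, so it is Category OX (Oxidizer).
Veterinary sedative: oral LD50 211.2 mg/kg < 500 mg/kg → Category TX (Toxic).
Calcium hypochlorite: available-oxygen content 8.2 % by mass ≥ 5 % by mass → Category OX (Oxidizer).
Category TX quantity: three 13 g packs = 39 g.
39 g ≤ 50 g (cargo aircraft limit, Category TX) — within limit.
Category OX net quantity: (three 46 g packs = 138 g) + 228 g = 366 g.
366 g is within the cargo aircraft limit of 500 g for Category OX.
Every hazard category is within its cargo aircraft limit and no segregation rule is violated.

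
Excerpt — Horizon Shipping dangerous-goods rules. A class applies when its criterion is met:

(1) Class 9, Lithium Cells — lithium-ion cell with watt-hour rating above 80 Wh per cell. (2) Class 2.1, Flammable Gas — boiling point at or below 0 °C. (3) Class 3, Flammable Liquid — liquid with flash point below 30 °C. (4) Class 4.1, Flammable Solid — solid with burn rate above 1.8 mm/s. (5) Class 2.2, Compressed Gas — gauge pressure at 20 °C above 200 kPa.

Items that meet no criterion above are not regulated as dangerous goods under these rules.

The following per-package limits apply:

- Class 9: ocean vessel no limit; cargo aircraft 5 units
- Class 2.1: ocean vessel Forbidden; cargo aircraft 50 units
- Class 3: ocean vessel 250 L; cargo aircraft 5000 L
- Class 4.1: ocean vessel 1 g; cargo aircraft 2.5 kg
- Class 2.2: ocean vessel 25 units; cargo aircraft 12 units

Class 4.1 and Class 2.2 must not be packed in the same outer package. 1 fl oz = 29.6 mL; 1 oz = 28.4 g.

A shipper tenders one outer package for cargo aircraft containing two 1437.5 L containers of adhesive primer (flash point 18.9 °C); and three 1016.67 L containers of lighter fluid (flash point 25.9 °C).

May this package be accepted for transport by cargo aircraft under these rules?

No

The adhesive primer has flash point 18.9 °C, which is < 30 °C, so it is Class 3 (Flammable Liquid).
Flash point 25.9 °C meets the Class 3 criterion (Flammable Liquid), so the lighter fluid is Class 3.
Class 3 net quantity: (two 1437.5 L containers = 2875 L) + (three 1016.67 L containers = 3050.01 L) = 5925.01 L.
5925.01 L > 5000 L (cargo aircraft limit, Class 3) — over the limit.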